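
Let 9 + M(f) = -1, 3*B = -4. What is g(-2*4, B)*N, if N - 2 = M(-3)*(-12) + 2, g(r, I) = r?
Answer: -992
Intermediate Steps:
B = -4/3 (B = (1/3)*(-4) = -4/3 ≈ -1.3333)
M(f) = -10 (M(f) = -9 - 1 = -10)
N = 124 (N = 2 + (-10*(-12) + 2) = 2 + (120 + 2) = 2 + 122 = 124)
g(-2*4, B)*N = -2*4*124 = -8*124 = -992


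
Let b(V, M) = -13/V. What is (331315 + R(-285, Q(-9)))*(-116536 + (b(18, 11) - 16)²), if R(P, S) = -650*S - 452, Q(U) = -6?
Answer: -12609539011069/324 ≈ -3.8918e+10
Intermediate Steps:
R(P, S) = -452 - 650*S
(331315 + R(-285, Q(-9)))*(-116536 + (b(18, 11) - 16)²) = (331315 + (-452 - 650*(-6)))*(-116536 + (-13/18 - 16)²) = (331315 + (-452 + 3900))*(-116536 + (-13*1/18 - 16)²) = (331315 + 3448)*(-116536 + (-13/18 - 16)²) = 334763*(-116536 + (-301/18)²) = 334763*(-116536 + 90601/324) = 334763*(-37667063/324) = -12609539011069/324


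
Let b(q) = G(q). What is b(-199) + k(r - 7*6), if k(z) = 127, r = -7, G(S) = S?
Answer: -72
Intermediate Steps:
b(q) = q
b(-199) + k(r - 7*6) = -199 + 127 = -72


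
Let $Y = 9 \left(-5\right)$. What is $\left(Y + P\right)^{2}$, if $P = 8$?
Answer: $1369$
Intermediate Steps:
$Y = -45$
$\left(Y + P\right)^{2} = \left(-45 + 8\right)^{2} = \left(-37\right)^{2} = 1369$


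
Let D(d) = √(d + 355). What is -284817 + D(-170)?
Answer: -284817 + √185 ≈ -2.8480e+5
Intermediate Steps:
D(d) = √(355 + d)
-284817 + D(-170) = -284817 + √(355 - 170) = -284817 + √185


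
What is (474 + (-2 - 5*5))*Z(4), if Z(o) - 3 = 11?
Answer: 6258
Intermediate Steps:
Z(o) = 14 (Z(o) = 3 + 11 = 14)
(474 + (-2 - 5*5))*Z(4) = (474 + (-2 - 5*5))*14 = (474 + (-2 - 25))*14 = (474 - 27)*14 = 447*14 = 6258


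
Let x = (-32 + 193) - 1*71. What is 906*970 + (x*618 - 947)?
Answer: 933493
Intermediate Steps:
x = 90 (x = 161 - 71 = 90)
906*970 + (x*618 - 947) = 906*970 + (90*618 - 947) = 878820 + (55620 - 947) = 878820 + 54673 = 933493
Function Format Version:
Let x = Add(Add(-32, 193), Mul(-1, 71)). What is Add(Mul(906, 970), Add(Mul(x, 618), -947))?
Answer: 933493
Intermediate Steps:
x = 90 (x = Add(161, -71) = 90)
Add(Mul(906, 970), Add(Mul(x, 618), -947)) = Add(Mul(906, 970), Add(Mul(90, 618), -947)) = Add(878820, Add(55620, -947)) = Add(878820, 54673) = 933493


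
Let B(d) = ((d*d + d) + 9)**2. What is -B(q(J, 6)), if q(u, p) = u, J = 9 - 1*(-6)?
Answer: -62001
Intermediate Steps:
J = 15 (J = 9 + 6 = 15)
B(d) = (9 + d + d**2)**2 (B(d) = ((d**2 + d) + 9)**2 = ((d + d**2) + 9)**2 = (9 + d + d**2)**2)
-B(q(J, 6)) = -(9 + 15 + 15**2)**2 = -(9 + 15 + 225)**2 = -1*249**2 = -1*62001 = -62001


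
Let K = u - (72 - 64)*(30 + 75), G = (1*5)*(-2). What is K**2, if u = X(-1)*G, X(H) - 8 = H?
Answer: 828100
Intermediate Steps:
G = -10 (G = 5*(-2) = -10)
X(H) = 8 + H
u = -70 (u = (8 - 1)*(-10) = 7*(-10) = -70)
K = -910 (K = -70 - (72 - 64)*(30 + 75) = -70 - 8*105 = -70 - 1*840 = -70 - 840 = -910)
K**2 = (-910)**2 = 828100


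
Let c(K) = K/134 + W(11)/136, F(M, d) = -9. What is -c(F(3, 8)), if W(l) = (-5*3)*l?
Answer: 11667/9112 ≈ 1.2804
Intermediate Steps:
W(l) = -15*l
c(K) = -165/136 + K/134 (c(K) = K/134 - 15*11/136 = K*(1/134) - 165*1/136 = K/134 - 165/136 = -165/136 + K/134)
-c(F(3, 8)) = -(-165/136 + (1/134)*(-9)) = -(-165/136 - 9/134) = -1*(-11667/9112) = 11667/9112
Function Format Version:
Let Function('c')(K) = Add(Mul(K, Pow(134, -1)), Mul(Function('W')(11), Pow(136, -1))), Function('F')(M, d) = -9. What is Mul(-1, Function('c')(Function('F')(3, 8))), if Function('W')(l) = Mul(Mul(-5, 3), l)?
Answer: Rational(11667, 9112) ≈ 1.2804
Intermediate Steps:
Function('W')(l) = Mul(-15, l)
Function('c')(K) = Add(Rational(-165, 136), Mul(Rational(1, 134), K)) (Function('c')(K) = Add(Mul(K, Pow(134, -1)), Mul(Mul(-15, 11), Pow(136, -1))) = Add(Mul(K, Rational(1, 134)), Mul(-165, Rational(1, 136))) = Add(Mul(Rational(1, 134), K), Rational(-165, 136)) = Add(Rational(-165, 136), Mul(Rational(1, 134), K)))
Mul(-1, Function('c')(Function('F')(3, 8))) = Mul(-1, Add(Rational(-165, 136), Mul(Rational(1, 134), -9))) = Mul(-1, Add(Rational(-165, 136), Rational(-9, 134))) = Mul(-1, Rational(-11667, 9112)) = Rational(11667, 9112)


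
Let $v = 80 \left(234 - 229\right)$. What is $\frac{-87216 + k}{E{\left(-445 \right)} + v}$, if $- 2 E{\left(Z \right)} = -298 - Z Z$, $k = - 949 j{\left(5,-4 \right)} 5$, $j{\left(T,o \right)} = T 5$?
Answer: $- \frac{411682}{199123} \approx -2.0675$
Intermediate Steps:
$j{\left(T,o \right)} = 5 T$
$k = -118625$ ($k = - 949 \cdot 5 \cdot 5 \cdot 5 = - 949 \cdot 25 \cdot 5 = \left(-949\right) 125 = -118625$)
$E{\left(Z \right)} = 149 + \frac{Z^{2}}{2}$ ($E{\left(Z \right)} = - \frac{-298 - Z Z}{2} = - \frac{-298 - Z^{2}}{2} = 149 + \frac{Z^{2}}{2}$)
$v = 400$ ($v = 80 \cdot 5 = 400$)
$\frac{-87216 + k}{E{\left(-445 \right)} + v} = \frac{-87216 - 118625}{\left(149 + \frac{\left(-445\right)^{2}}{2}\right) + 400} = - \frac{205841}{\left(149 + \frac{1}{2} \cdot 198025\right) + 400} = - \frac{205841}{\left(149 + \frac{198025}{2}\right) + 400} = - \frac{205841}{\frac{198323}{2} + 400} = - \frac{205841}{\frac{199123}{2}} = \left(-205841\right) \frac{2}{199123} = - \frac{411682}{199123}$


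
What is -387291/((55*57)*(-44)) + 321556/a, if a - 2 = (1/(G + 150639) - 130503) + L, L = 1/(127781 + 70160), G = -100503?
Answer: 20464642377709068323/59548146497023556020 ≈ 0.34367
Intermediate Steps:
L = 1/197941 ≈ 5.0520e-6
a = -1295088005589899/9923969976 (a = 2 + ((1/(-100503 + 150639) - 130503) + 1/197941) = 2 + ((1/50136 - 130503) + 1/197941) = 2 + (-6542898407/50136 + 1/197941) = 2 - 1295107853529851/9923969976 = -1295088005589899/9923969976 ≈ -1.3050e+5)
-387291/((55*57)*(-44)) + 321556/a = -387291/((55*57)*(-44)) + 321556/(-1295088005589899/9923969976) = -387291/(3135*(-44)) + 321556*(-9923969976/1295088005589899) = -387291/(-137940) - 3191112089602656/1295088005589899 = -387291*(-1/137940) - 3191112089602656/1295088005589899 = 129097/45980 - 3191112089602656/1295088005589899 = 20464642377709068323/59548146497023556020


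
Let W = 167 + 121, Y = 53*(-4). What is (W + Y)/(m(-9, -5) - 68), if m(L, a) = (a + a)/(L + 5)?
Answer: -152/131 ≈ -1.1603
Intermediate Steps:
Y = -212
W = 288
m(L, a) = 2*a/(5 + L) (m(L, a) = (2*a)/(5 + L) = 2*a/(5 + L))
(W + Y)/(m(-9, -5) - 68) = (288 - 212)/(2*(-5)/(5 - 9) - 68) = 76/(2*(-5)/(-4) - 68) = 76/(2*(-5)*(-1/4) - 68) = 76/(5/2 - 68) = 76/(-131/2) = 76*(-2/131) = -152/131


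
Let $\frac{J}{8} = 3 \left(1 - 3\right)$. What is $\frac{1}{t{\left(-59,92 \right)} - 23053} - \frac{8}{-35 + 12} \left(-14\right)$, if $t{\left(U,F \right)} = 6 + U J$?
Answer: $- \frac{2264103}{464945} \approx -4.8696$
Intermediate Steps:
$J = -48$ ($J = 8 \cdot 3 \left(1 - 3\right) = 8 \cdot 3 \left(-2\right) = 8 \left(-6\right) = -48$)
$t{\left(U,F \right)} = 6 - 48 U$ ($t{\left(U,F \right)} = 6 + U \left(-48\right) = 6 - 48 U$)
$\frac{1}{t{\left(-59,92 \right)} - 23053} - \frac{8}{-35 + 12} \left(-14\right) = \frac{1}{\left(6 - -2832\right) - 23053} - \frac{8}{-35 + 12} \left(-14\right) = \frac{1}{\left(6 + 2832\right) - 23053} - \frac{8}{-23} \left(-14\right) = \frac{1}{2838 - 23053} - 8 \left(- \frac{1}{23}\right) \left(-14\right) = \frac{1}{-20215} - \left(- \frac{8}{23}\right) \left(-14\right) = - \frac{1}{20215} - \frac{112}{23} = - \frac{2264103}{464945}$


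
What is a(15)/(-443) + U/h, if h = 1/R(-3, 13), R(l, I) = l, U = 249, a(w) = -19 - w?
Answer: -330887/443 ≈ -746.92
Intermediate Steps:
h = -⅓ (h = 1/(-3) = -⅓ ≈ -0.33333)
a(15)/(-443) + U/h = (-19 - 1*15)/(-443) + 249/(-⅓) = (-19 - 15)*(-1/443) + 249*(-3) = -34*(-1/443) - 747 = 34/443 - 747 = -330887/443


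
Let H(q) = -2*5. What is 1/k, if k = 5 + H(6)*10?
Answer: -1/95 ≈ -0.010526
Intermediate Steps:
H(q) = -10
k = -95 (k = 5 - 10*10 = 5 - 100 = -95)
1/k = 1/(-95) = -1/95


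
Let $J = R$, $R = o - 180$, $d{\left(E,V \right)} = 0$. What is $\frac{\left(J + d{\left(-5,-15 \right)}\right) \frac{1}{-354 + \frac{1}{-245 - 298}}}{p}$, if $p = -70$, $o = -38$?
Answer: $- \frac{59187}{6727805} \approx -0.0087974$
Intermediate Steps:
$R = -218$ ($R = -38 - 180 = -218$)
$J = -218$
$\frac{\left(J + d{\left(-5,-15 \right)}\right) \frac{1}{-354 + \frac{1}{-245 - 298}}}{p} = \frac{\left(-218 + 0\right) \frac{1}{-354 + \frac{1}{-245 - 298}}}{-70} = - \frac{218}{-354 + \frac{1}{-543}} \left(- \frac{1}{70}\right) = - \frac{218}{-354 - \frac{1}{543}} \left(- \frac{1}{70}\right) = - \frac{218}{- \frac{192223}{543}} \left(- \frac{1}{70}\right) = \left(-218\right) \left(- \frac{543}{192223}\right) \left(- \frac{1}{70}\right) = \frac{118374}{192223} \left(- \frac{1}{70}\right) = - \frac{59187}{6727805}$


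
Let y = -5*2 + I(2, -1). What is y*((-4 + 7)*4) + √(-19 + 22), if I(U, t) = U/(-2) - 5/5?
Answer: -144 + √3 ≈ -142.27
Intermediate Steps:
I(U, t) = -1 - U/2 (I(U, t) = U*(-½) - 5*⅕ = -U/2 - 1 = -1 - U/2)
y = -12 (y = -5*2 + (-1 - ½*2) = -10 + (-1 - 1) = -10 - 2 = -12)
y*((-4 + 7)*4) + √(-19 + 22) = -12*(-4 + 7)*4 + √(-19 + 22) = -36*4 + √3 = -12*12 + √3 = -144 + √3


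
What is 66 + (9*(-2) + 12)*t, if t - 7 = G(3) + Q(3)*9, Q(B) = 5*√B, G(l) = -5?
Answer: 54 - 270*√3 ≈ -413.65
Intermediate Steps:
t = 2 + 45*√3 (t = 7 + (-5 + (5*√3)*9) = 7 + (-5 + 45*√3) = 2 + 45*√3 ≈ 79.942)
66 + (9*(-2) + 12)*t = 66 + (9*(-2) + 12)*(2 + 45*√3) = 66 + (-18 + 12)*(2 + 45*√3) = 66 - 6*(2 + 45*√3) = 66 + (-12 - 270*√3) = 54 - 270*√3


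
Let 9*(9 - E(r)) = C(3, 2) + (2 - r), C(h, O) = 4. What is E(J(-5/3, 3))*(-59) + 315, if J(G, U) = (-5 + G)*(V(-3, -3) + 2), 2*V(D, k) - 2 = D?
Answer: -1000/9 ≈ -111.11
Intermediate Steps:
V(D, k) = 1 + D/2
J(G, U) = -15/2 + 3*G/2 (J(G, U) = (-5 + G)*((1 + (1/2)*(-3)) + 2) = (-5 + G)*((1 - 3/2) + 2) = (-5 + G)*(-1/2 + 2) = (-5 + G)*(3/2) = -15/2 + 3*G/2)
E(r) = 25/3 + r/9 (E(r) = 9 - (4 + (2 - r))/9 = 9 - (6 - r)/9 = 9 + (-2/3 + r/9) = 25/3 + r/9)
E(J(-5/3, 3))*(-59) + 315 = (25/3 + (-15/2 + 3*(-5/3)/2)/9)*(-59) + 315 = (25/3 + (-15/2 + 3*(-5*1/3)/2)/9)*(-59) + 315 = (25/3 + (-15/2 + (3/2)*(-5/3))/9)*(-59) + 315 = (25/3 + (-15/2 - 5/2)/9)*(-59) + 315 = (25/3 + (1/9)*(-10))*(-59) + 315 = (25/3 - 10/9)*(-59) + 315 = (65/9)*(-59) + 315 = -3835/9 + 315 = -1000/9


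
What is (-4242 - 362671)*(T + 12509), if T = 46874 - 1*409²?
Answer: 39589178874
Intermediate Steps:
T = -120407 (T = 46874 - 1*167281 = 46874 - 167281 = -120407)
(-4242 - 362671)*(T + 12509) = (-4242 - 362671)*(-120407 + 12509) = -366913*(-107898) = 39589178874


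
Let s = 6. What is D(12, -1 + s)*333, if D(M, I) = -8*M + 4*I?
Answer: -25308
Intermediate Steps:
D(12, -1 + s)*333 = (-8*12 + 4*(-1 + 6))*333 = (-96 + 4*5)*333 = (-96 + 20)*333 = -76*333 = -25308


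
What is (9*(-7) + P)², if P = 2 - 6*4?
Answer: 7225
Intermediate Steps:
P = -22 (P = 2 - 24 = -22)
(9*(-7) + P)² = (9*(-7) - 22)² = (-63 - 22)² = (-85)² = 7225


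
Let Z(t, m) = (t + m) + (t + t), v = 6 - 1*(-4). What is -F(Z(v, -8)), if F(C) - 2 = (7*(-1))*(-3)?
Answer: -23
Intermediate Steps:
v = 10 (v = 6 + 4 = 10)
Z(t, m) = m + 3*t (Z(t, m) = (m + t) + 2*t = m + 3*t)
F(C) = 23 (F(C) = 2 + (7*(-1))*(-3) = 2 - 7*(-3) = 2 + 21 = 23)
-F(Z(v, -8)) = -1*23 = -23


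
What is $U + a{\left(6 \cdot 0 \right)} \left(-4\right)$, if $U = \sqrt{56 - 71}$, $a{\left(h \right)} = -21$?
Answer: $84 + i \sqrt{15} \approx 84.0 + 3.873 i$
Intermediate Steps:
$U = i \sqrt{15}$ ($U = \sqrt{-15} = i \sqrt{15} \approx 3.873 i$)
$U + a{\left(6 \cdot 0 \right)} \left(-4\right) = i \sqrt{15} - -84 = i \sqrt{15} + 84 = 84 + i \sqrt{15}$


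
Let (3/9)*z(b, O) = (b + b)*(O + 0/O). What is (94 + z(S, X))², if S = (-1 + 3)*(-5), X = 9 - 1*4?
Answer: 42436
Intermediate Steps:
X = 5 (X = 9 - 4 = 5)
S = -10 (S = 2*(-5) = -10)
z(b, O) = 6*O*b (z(b, O) = 3*((b + b)*(O + 0/O)) = 3*((2*b)*(O + 0)) = 3*((2*b)*O) = 3*(2*O*b) = 6*O*b)
(94 + z(S, X))² = (94 + 6*5*(-10))² = (94 - 300)² = (-206)² = 42436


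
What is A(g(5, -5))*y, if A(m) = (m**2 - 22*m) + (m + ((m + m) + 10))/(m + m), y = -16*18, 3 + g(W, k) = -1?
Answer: -30024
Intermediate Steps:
g(W, k) = -4 (g(W, k) = -3 - 1 = -4)
y = -288
A(m) = m**2 - 22*m + (10 + 3*m)/(2*m) (A(m) = (m**2 - 22*m) + (m + (2*m + 10))/((2*m)) = (m**2 - 22*m) + (m + (10 + 2*m))*(1/(2*m)) = (m**2 - 22*m) + (10 + 3*m)*(1/(2*m)) = (m**2 - 22*m) + (10 + 3*m)/(2*m) = m**2 - 22*m + (10 + 3*m)/(2*m))
A(g(5, -5))*y = (3/2 + (-4)**2 - 22*(-4) + 5/(-4))*(-288) = (3/2 + 16 + 88 + 5*(-1/4))*(-288) = (3/2 + 16 + 88 - 5/4)*(-288) = (417/4)*(-288) = -30024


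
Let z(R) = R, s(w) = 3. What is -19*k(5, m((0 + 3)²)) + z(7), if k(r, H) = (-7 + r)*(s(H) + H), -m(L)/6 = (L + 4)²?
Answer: -38411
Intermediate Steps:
m(L) = -6*(4 + L)² (m(L) = -6*(L + 4)² = -6*(4 + L)²)
k(r, H) = (-7 + r)*(3 + H)
-19*k(5, m((0 + 3)²)) + z(7) = -19*(-21 - (-42)*(4 + (0 + 3)²)² + 3*5 - 6*(4 + (0 + 3)²)²*5) + 7 = -19*(-21 - (-42)*(4 + 3²)² + 15 - 6*(4 + 3²)²*5) + 7 = -19*(-21 - (-42)*(4 + 9)² + 15 - 6*(4 + 9)²*5) + 7 = -19*(-21 - (-42)*13² + 15 - 6*13²*5) + 7 = -19*(-21 - (-42)*169 + 15 - 6*169*5) + 7 = -19*(-21 - 7*(-1014) + 15 - 1014*5) + 7 = -19*(-21 + 7098 + 15 - 5070) + 7 = -19*2022 + 7 = -38418 + 7 = -38411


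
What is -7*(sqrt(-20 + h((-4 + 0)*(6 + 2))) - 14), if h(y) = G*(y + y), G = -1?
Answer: 98 - 14*sqrt(11) ≈ 51.567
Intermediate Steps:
h(y) = -2*y (h(y) = -(y + y) = -2*y)
-7*(sqrt(-20 + h((-4 + 0)*(6 + 2))) - 14) = -7*(sqrt(-20 - 2*(-4 + 0)*(6 + 2)) - 14) = -7*(sqrt(-20 - (-8)*8) - 14) = -7*(sqrt(-20 - 2*(-32)) - 14) = -7*(sqrt(-20 + 64) - 14) = -7*(sqrt(44) - 14) = -7*(2*sqrt(11) - 14) = -7*(-14 + 2*sqrt(11)) = 98 - 14*sqrt(11)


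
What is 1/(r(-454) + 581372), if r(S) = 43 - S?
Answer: 1/581869 ≈ 1.7186e-6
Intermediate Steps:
1/(r(-454) + 581372) = 1/((43 - 1*(-454)) + 581372) = 1/((43 + 454) + 581372) = 1/(497 + 581372) = 1/581869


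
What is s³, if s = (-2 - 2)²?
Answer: 4096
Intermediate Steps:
s = 16 (s = (-4)² = 16)
s³ = 16³ = 4096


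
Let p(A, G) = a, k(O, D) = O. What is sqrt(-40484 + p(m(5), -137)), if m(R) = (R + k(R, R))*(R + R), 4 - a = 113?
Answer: I*sqrt(40593) ≈ 201.48*I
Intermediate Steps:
a = -109 (a = 4 - 1*113 = 4 - 113 = -109)
m(R) = 4*R**2 (m(R) = (R + R)*(R + R) = (2*R)*(2*R) = 4*R**2)
p(A, G) = -109
sqrt(-40484 + p(m(5), -137)) = sqrt(-40484 - 109) = sqrt(-40593) = I*sqrt(40593)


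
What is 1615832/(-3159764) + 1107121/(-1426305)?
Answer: -1450727585051/1126696798005 ≈ -1.2876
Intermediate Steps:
1615832/(-3159764) + 1107121/(-1426305) = 1615832*(-1/3159764) + 1107121*(-1/1426305) = -403958/789941 - 1107121/1426305 = -1450727585051/1126696798005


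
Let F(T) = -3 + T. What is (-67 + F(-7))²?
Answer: 5929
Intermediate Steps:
(-67 + F(-7))² = (-67 + (-3 - 7))² = (-67 - 10)² = (-77)² = 5929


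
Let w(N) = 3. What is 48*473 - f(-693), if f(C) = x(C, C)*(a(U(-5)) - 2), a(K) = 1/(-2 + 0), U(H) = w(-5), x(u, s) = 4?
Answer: 22714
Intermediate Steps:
U(H) = 3
a(K) = -½ (a(K) = 1/(-2) = -½)
f(C) = -10 (f(C) = 4*(-½ - 2) = 4*(-5/2) = -10)
48*473 - f(-693) = 48*473 - 1*(-10) = 22704 + 10 = 22714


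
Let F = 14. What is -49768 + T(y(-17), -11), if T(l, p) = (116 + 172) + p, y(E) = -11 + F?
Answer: -49491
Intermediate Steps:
y(E) = 3 (y(E) = -11 + 14 = 3)
T(l, p) = 288 + p
-49768 + T(y(-17), -11) = -49768 + (288 - 11) = -49768 + 277 = -49491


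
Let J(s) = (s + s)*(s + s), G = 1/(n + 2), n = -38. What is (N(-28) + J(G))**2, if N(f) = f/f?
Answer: 105625/104976 ≈ 1.0062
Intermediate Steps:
N(f) = 1
G = -1/36 (G = 1/(-38 + 2) = 1/(-36) = -1/36 ≈ -0.027778)
J(s) = 4*s**2 (J(s) = (2*s)*(2*s) = 4*s**2)
(N(-28) + J(G))**2 = (1 + 4*(-1/36)**2)**2 = (1 + 4*(1/1296))**2 = (1 + 1/324)**2 = (325/324)**2 = 105625/104976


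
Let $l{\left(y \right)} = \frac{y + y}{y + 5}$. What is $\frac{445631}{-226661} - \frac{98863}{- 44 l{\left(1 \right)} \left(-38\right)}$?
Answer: $- \frac{67970254361}{378977192} \approx -179.35$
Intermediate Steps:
$l{\left(y \right)} = \frac{2 y}{5 + y}$
$\frac{445631}{-226661} - \frac{98863}{- 44 l{\left(1 \right)} \left(-38\right)} = \frac{445631}{-226661} - \frac{98863}{- 44 \cdot 2 \cdot 1 \frac{1}{5 + 1} \left(-38\right)} = 445631 \left(- \frac{1}{226661}\right) - \frac{98863}{- 44 \cdot 2 \cdot 1 \cdot \frac{1}{6} \left(-38\right)} = - \frac{445631}{226661} - \frac{98863}{- 44 \cdot 2 \cdot 1 \cdot \frac{1}{6} \left(-38\right)} = - \frac{445631}{226661} - \frac{98863}{\left(-44\right) \frac{1}{3} \left(-38\right)} = - \frac{445631}{226661} - \frac{98863}{\left(- \frac{44}{3}\right) \left(-38\right)} = - \frac{445631}{226661} - \frac{98863}{\frac{1672}{3}} = - \frac{445631}{226661} - \frac{296589}{1672} = - \frac{67970254361}{378977192}$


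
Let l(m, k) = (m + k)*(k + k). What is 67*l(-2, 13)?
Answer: 19162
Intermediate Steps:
l(m, k) = 2*k*(k + m) (l(m, k) = (k + m)*(2*k) = 2*k*(k + m))
67*l(-2, 13) = 67*(2*13*(13 - 2)) = 67*(2*13*11) = 67*286 = 19162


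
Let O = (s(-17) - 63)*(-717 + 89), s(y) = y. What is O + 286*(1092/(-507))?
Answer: 49624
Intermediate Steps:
O = 50240 (O = (-17 - 63)*(-717 + 89) = -80*(-628) = 50240)
O + 286*(1092/(-507)) = 50240 + 286*(1092/(-507)) = 50240 + 286*(1092*(-1/507)) = 50240 + 286*(-28/13) = 50240 - 616 = 49624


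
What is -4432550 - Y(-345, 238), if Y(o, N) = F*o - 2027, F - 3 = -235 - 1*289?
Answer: -4610268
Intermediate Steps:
F = -521 (F = 3 + (-235 - 1*289) = 3 + (-235 - 289) = 3 - 524 = -521)
Y(o, N) = -2027 - 521*o (Y(o, N) = -521*o - 2027 = -2027 - 521*o)
-4432550 - Y(-345, 238) = -4432550 - (-2027 - 521*(-345)) = -4432550 - (-2027 + 179745) = -4432550 - 1*177718 = -4432550 - 177718 = -4610268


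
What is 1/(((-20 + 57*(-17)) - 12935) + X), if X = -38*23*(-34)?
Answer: 1/15792 ≈ 6.3323e-5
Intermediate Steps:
X = 29716 (X = -874*(-34) = 29716)
1/(((-20 + 57*(-17)) - 12935) + X) = 1/(((-20 + 57*(-17)) - 12935) + 29716) = 1/(((-20 - 969) - 12935) + 29716) = 1/((-989 - 12935) + 29716) = 1/(-13924 + 29716) = 1/15792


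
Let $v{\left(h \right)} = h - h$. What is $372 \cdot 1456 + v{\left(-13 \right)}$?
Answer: $541632$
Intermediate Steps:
$v{\left(h \right)} = 0$
$372 \cdot 1456 + v{\left(-13 \right)} = 372 \cdot 1456 + 0 = 541632 + 0 = 541632$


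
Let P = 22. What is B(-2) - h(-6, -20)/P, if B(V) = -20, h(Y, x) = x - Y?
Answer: -213/11 ≈ -19.364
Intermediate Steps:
B(-2) - h(-6, -20)/P = -20 - (-20 - 1*(-6))/22 = -20 - (-20 + 6)/22 = -20 - (-14)/22 = -20 - 1*(-7/11) = -20 + 7/11 = -213/11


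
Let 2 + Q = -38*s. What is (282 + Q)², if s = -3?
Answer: 155236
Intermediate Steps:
Q = 112 (Q = -2 - 38*(-3) = -2 + 114 = 112)
(282 + Q)² = (282 + 112)² = 394² = 155236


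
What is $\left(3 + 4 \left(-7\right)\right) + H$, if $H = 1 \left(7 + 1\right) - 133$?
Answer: $-150$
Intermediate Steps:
$H = -125$ ($H = 1 \cdot 8 - 133 = 8 - 133 = -125$)
$\left(3 + 4 \left(-7\right)\right) + H = \left(3 + 4 \left(-7\right)\right) - 125 = \left(3 - 28\right) - 125 = -25 - 125 = -150$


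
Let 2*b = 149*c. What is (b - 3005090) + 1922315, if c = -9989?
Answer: -3653911/2 ≈ -1.8270e+6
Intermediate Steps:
b = -1488361/2 (b = (149*(-9989))/2 = (½)*(-1488361) = -1488361/2 ≈ -7.4418e+5)
(b - 3005090) + 1922315 = (-1488361/2 - 3005090) + 1922315 = -7498541/2 + 1922315 = -3653911/2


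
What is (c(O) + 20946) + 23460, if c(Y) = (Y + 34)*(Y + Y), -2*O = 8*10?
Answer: 44886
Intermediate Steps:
O = -40 (O = -4*10 = -1/2*80 = -40)
c(Y) = 2*Y*(34 + Y) (c(Y) = (34 + Y)*(2*Y) = 2*Y*(34 + Y))
(c(O) + 20946) + 23460 = (2*(-40)*(34 - 40) + 20946) + 23460 = (2*(-40)*(-6) + 20946) + 23460 = (480 + 20946) + 23460 = 21426 + 23460 = 44886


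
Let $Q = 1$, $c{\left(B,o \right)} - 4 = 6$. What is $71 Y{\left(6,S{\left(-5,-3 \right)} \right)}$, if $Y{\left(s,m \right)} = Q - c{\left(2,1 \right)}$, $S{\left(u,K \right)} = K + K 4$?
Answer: $-639$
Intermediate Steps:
$S{\left(u,K \right)} = 5 K$ ($S{\left(u,K \right)} = K + 4 K = 5 K$)
$c{\left(B,o \right)} = 10$ ($c{\left(B,o \right)} = 4 + 6 = 10$)
$Y{\left(s,m \right)} = -9$ ($Y{\left(s,m \right)} = 1 - 10 = -9$)
$71 Y{\left(6,S{\left(-5,-3 \right)} \right)} = 71 \left(-9\right) = -639$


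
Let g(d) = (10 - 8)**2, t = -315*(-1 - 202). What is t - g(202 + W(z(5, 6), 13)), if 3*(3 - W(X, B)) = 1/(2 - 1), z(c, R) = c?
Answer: 63941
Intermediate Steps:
t = 63945 (t = -315*(-203) = 63945)
W(X, B) = 8/3 (W(X, B) = 3 - 1/(3*(2 - 1)) = 3 - 1/3/1 = 3 - 1/3*1 = 3 - 1/3 = 8/3)
g(d) = 4 (g(d) = 2**2 = 4)
t - g(202 + W(z(5, 6), 13)) = 63945 - 1*4 = 63945 - 4 = 63941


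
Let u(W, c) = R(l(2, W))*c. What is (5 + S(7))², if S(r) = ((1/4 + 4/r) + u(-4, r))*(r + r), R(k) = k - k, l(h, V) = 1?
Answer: 1089/4 ≈ 272.25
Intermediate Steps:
R(k) = 0
u(W, c) = 0 (u(W, c) = 0*c = 0)
S(r) = 2*r*(¼ + 4/r) (S(r) = ((1/4 + 4/r) + 0)*(r + r) = ((1*(¼) + 4/r) + 0)*(2*r) = ((¼ + 4/r) + 0)*(2*r) = (¼ + 4/r)*(2*r) = 2*r*(¼ + 4/r))
(5 + S(7))² = (5 + (8 + (½)*7))² = (5 + (8 + 7/2))² = (5 + 23/2)² = (33/2)² = 1089/4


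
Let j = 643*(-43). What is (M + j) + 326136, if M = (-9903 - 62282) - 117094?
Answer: 109208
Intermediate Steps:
M = -189279 (M = -72185 - 117094 = -189279)
j = -27649
(M + j) + 326136 = (-189279 - 27649) + 326136 = -216928 + 326136 = 109208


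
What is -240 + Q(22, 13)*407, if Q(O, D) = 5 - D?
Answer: -3496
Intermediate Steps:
-240 + Q(22, 13)*407 = -240 + (5 - 1*13)*407 = -240 + (5 - 13)*407 = -240 - 8*407 = -240 - 3256 = -3496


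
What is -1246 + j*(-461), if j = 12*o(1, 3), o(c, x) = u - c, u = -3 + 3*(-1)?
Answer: 37478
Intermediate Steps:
u = -6 (u = -3 - 3 = -6)
o(c, x) = -6 - c
j = -84 (j = 12*(-6 - 1*1) = 12*(-6 - 1) = 12*(-7) = -84)
-1246 + j*(-461) = -1246 - 84*(-461) = -1246 + 38724 = 37478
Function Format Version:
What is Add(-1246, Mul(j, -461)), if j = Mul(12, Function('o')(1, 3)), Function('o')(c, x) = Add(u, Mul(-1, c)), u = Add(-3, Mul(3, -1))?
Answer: 37478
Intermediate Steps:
u = -6 (u = Add(-3, -3) = -6)
Function('o')(c, x) = Add(-6, Mul(-1, c))
j = -84 (j = Mul(12, Add(-6, Mul(-1, 1))) = Mul(12, Add(-6, -1)) = Mul(12, -7) = -84)
Add(-1246, Mul(j, -461)) = Add(-1246, Mul(-84, -461)) = Add(-1246, 38724) = 37478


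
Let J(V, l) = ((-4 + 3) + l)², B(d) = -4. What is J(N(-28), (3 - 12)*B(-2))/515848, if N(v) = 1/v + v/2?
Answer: 1225/515848 ≈ 0.0023747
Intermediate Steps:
N(v) = 1/v + v/2 (N(v) = 1/v + v*(½) = 1/v + v/2)
J(V, l) = (-1 + l)²
J(N(-28), (3 - 12)*B(-2))/515848 = (-1 + (3 - 12)*(-4))²/515848 = (-1 - 9*(-4))²*(1/515848) = (-1 + 36)²*(1/515848) = 35²*(1/515848) = 1225*(1/515848) = 1225/515848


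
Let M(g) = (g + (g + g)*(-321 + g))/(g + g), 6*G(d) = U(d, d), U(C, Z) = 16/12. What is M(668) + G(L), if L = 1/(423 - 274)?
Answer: 6259/18 ≈ 347.72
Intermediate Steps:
U(C, Z) = 4/3 (U(C, Z) = 16*(1/12) = 4/3)
L = 1/149 ≈ 0.0067114
G(d) = 2/9 (G(d) = (⅙)*(4/3) = 2/9)
M(g) = (g + 2*g*(-321 + g))/(2*g) (M(g) = (g + (2*g)*(-321 + g))/((2*g)) = (g + 2*g*(-321 + g))*(1/(2*g)) = (g + 2*g*(-321 + g))/(2*g))
M(668) + G(L) = (-641/2 + 668) + 2/9 = 695/2 + 2/9 = 6259/18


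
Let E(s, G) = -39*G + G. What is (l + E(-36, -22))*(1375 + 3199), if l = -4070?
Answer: -14792316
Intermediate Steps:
E(s, G) = -38*G
(l + E(-36, -22))*(1375 + 3199) = (-4070 - 38*(-22))*(1375 + 3199) = (-4070 + 836)*4574 = -3234*4574 = -14792316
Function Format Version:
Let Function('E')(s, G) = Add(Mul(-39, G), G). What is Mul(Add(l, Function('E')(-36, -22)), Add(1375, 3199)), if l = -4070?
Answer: -14792316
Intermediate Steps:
Function('E')(s, G) = Mul(-38, G)
Mul(Add(l, Function('E')(-36, -22)), Add(1375, 3199)) = Mul(Add(-4070, Mul(-38, -22)), Add(1375, 3199)) = Mul(Add(-4070, 836), 4574) = Mul(-3234, 4574) = -14792316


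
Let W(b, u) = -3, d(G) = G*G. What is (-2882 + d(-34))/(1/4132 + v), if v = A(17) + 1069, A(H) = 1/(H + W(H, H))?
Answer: -49922824/30921829 ≈ -1.6145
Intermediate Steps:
d(G) = G²
A(H) = 1/(-3 + H) (A(H) = 1/(H - 3) = 1/(-3 + H))
v = 14967/14 (v = 1/(-3 + 17) + 1069 = 1/14 + 1069 = 14967/14 ≈ 1069.1)
(-2882 + d(-34))/(1/4132 + v) = (-2882 + (-34)²)/(1/4132 + 14967/14) = (-2882 + 1156)/(1/4132 + 14967/14) = -1726/30921829/28924 = -1726*28924/30921829 = -49922824/30921829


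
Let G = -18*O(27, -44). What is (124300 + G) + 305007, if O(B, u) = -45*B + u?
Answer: 451969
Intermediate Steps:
O(B, u) = u - 45*B
G = 22662 (G = -18*(-44 - 45*27) = -18*(-44 - 1215) = -18*(-1259) = 22662)
(124300 + G) + 305007 = (124300 + 22662) + 305007 = 146962 + 305007 = 451969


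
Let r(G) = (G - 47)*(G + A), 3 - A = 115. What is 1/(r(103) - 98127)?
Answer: -1/98631 ≈ -1.0139e-5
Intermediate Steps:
A = -112 (A = 3 - 1*115 = 3 - 115 = -112)
r(G) = (-112 + G)*(-47 + G) (r(G) = (G - 47)*(G - 112) = (-47 + G)*(-112 + G) = (-112 + G)*(-47 + G))
1/(r(103) - 98127) = 1/((5264 + 103² - 159*103) - 98127) = 1/((5264 + 10609 - 16377) - 98127) = 1/(-504 - 98127) = 1/(-98631) = -1/98631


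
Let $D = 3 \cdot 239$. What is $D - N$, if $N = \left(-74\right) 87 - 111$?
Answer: $7266$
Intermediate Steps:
$N = -6549$ ($N = -6438 - 111 = -6549$)
$D = 717$
$D - N = 717 - -6549 = 717 + 6549 = 7266$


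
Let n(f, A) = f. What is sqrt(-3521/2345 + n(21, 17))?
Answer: 2*sqrt(547055)/335 ≈ 4.4157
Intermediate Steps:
sqrt(-3521/2345 + n(21, 17)) = sqrt(-3521/2345 + 21) = sqrt(-3521*1/2345 + 21) = sqrt(-503/335 + 21) = sqrt(6532/335) = 2*sqrt(547055)/335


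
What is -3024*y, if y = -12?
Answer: 36288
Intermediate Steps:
-3024*y = -3024*(-12) = 36288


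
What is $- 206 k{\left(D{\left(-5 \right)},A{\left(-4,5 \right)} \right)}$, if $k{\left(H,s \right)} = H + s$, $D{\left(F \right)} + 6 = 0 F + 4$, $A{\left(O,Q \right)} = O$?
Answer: $1236$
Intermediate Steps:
$D{\left(F \right)} = -2$ ($D{\left(F \right)} = -6 + \left(0 F + 4\right) = -6 + \left(0 + 4\right) = -6 + 4 = -2$)
$- 206 k{\left(D{\left(-5 \right)},A{\left(-4,5 \right)} \right)} = - 206 \left(-2 - 4\right) = \left(-206\right) \left(-6\right) = 1236$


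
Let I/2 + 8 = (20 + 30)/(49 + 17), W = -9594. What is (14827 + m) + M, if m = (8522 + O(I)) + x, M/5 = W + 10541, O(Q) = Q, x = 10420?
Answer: 1270154/33 ≈ 38490.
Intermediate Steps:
I = -478/33 (I = -16 + 2*((20 + 30)/(49 + 17)) = -16 + 2*(50/66) = -16 + 2*(50*(1/66)) = -16 + 2*(25/33) = -16 + 50/33 = -478/33 ≈ -14.485)
M = 4735 (M = 5*(-9594 + 10541) = 5*947 = 4735)
m = 624608/33 (m = (8522 - 478/33) + 10420 = 280748/33 + 10420 = 624608/33 ≈ 18928.)
(14827 + m) + M = (14827 + 624608/33) + 4735 = 1113899/33 + 4735 = 1270154/33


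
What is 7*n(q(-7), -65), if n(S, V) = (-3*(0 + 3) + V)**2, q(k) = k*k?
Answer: 38332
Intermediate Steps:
q(k) = k**2
n(S, V) = (-9 + V)**2 (n(S, V) = (-3*3 + V)**2 = (-9 + V)**2)
7*n(q(-7), -65) = 7*(-9 - 65)**2 = 7*(-74)**2 = 7*5476 = 38332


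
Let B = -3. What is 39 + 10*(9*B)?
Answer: -231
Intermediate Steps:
39 + 10*(9*B) = 39 + 10*(9*(-3)) = 39 + 10*(-27) = 39 - 270 = -231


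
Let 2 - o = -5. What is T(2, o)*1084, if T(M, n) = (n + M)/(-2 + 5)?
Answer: 3252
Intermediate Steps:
o = 7 (o = 2 - 1*(-5) = 2 + 5 = 7)
T(M, n) = M/3 + n/3 (T(M, n) = (M + n)/3 = (M + n)*(⅓) = M/3 + n/3)
T(2, o)*1084 = ((⅓)*2 + (⅓)*7)*1084 = (⅔ + 7/3)*1084 = 3*1084 = 3252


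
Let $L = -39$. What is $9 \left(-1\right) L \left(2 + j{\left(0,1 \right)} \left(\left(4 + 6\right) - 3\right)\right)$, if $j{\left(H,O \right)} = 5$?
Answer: $12987$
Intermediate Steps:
$9 \left(-1\right) L \left(2 + j{\left(0,1 \right)} \left(\left(4 + 6\right) - 3\right)\right) = 9 \left(-1\right) \left(-39\right) \left(2 + 5 \left(\left(4 + 6\right) - 3\right)\right) = \left(-9\right) \left(-39\right) \left(2 + 5 \left(10 - 3\right)\right) = 351 \left(2 + 5 \cdot 7\right) = 351 \left(2 + 35\right) = 351 \cdot 37 = 12987$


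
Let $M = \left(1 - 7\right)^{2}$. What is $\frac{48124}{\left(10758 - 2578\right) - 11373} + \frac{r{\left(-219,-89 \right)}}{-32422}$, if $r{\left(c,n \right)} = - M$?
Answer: $- \frac{780080690}{51761723} \approx -15.071$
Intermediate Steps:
$M = 36$ ($M = \left(-6\right)^{2} = 36$)
$r{\left(c,n \right)} = -36$ ($r{\left(c,n \right)} = \left(-1\right) 36 = -36$)
$\frac{48124}{\left(10758 - 2578\right) - 11373} + \frac{r{\left(-219,-89 \right)}}{-32422} = \frac{48124}{\left(10758 - 2578\right) - 11373} - \frac{36}{-32422} = \frac{48124}{8180 - 11373} - - \frac{18}{16211} = \frac{48124}{-3193} + \frac{18}{16211} = 48124 \left(- \frac{1}{3193}\right) + \frac{18}{16211} = - \frac{48124}{3193} + \frac{18}{16211} = - \frac{780080690}{51761723}$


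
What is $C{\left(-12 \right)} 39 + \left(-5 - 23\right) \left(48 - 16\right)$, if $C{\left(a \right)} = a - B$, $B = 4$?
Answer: $-1520$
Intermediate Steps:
$C{\left(a \right)} = -4 + a$ ($C{\left(a \right)} = a - 4 = -4 + a$)
$C{\left(-12 \right)} 39 + \left(-5 - 23\right) \left(48 - 16\right) = \left(-4 - 12\right) 39 + \left(-5 - 23\right) \left(48 - 16\right) = \left(-16\right) 39 - 896 = -624 - 896 = -1520$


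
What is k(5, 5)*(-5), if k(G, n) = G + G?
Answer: -50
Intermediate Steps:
k(G, n) = 2*G
k(5, 5)*(-5) = (2*5)*(-5) = 10*(-5) = -50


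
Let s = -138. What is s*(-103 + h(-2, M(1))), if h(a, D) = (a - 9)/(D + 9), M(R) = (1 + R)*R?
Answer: 14352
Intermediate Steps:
M(R) = R*(1 + R)
h(a, D) = (-9 + a)/(9 + D)
s*(-103 + h(-2, M(1))) = -138*(-103 + (-9 - 2)/(9 + 1*(1 + 1))) = -138*(-103 - 11/(9 + 1*2)) = -138*(-103 - 11/(9 + 2)) = -138*(-103 - 11/11) = -138*(-103 + (1/11)*(-11)) = -138*(-103 - 1) = -138*(-104) = 14352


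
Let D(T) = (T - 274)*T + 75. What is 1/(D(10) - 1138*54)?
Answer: -1/64017 ≈ -1.5621e-5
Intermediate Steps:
D(T) = 75 + T*(-274 + T) (D(T) = (-274 + T)*T + 75 = T*(-274 + T) + 75 = 75 + T*(-274 + T))
1/(D(10) - 1138*54) = 1/((75 + 10**2 - 274*10) - 1138*54) = 1/((75 + 100 - 2740) - 61452) = 1/(-2565 - 61452) = 1/(-64017) = -1/64017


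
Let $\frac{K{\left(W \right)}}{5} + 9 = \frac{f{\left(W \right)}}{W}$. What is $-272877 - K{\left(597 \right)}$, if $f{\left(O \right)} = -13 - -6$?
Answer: $- \frac{162880669}{597} \approx -2.7283 \cdot 10^{5}$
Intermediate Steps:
$f{\left(O \right)} = -7$ ($f{\left(O \right)} = -13 + 6 = -7$)
$K{\left(W \right)} = -45 - \frac{35}{W}$ ($K{\left(W \right)} = -45 + 5 \left(- \frac{7}{W}\right) = -45 - \frac{35}{W}$)
$-272877 - K{\left(597 \right)} = -272877 - \left(-45 - \frac{35}{597}\right) = -272877 - - \frac{26900}{597} = -272877 + \frac{26900}{597} = - \frac{162880669}{597}$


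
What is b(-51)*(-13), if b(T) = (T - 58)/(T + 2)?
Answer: -1417/49 ≈ -28.918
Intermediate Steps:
b(T) = (-58 + T)/(2 + T)
b(-51)*(-13) = ((-58 - 51)/(2 - 51))*(-13) = (-109/(-49))*(-13) = -1/49*(-109)*(-13) = (109/49)*(-13) = -1417/49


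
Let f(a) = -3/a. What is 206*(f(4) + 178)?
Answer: 73027/2 ≈ 36514.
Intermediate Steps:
206*(f(4) + 178) = 206*(-3/4 + 178) = 206*(709/4) = 73027/2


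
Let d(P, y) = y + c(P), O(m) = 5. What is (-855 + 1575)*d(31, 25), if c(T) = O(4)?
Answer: 21600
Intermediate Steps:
c(T) = 5
d(P, y) = 5 + y (d(P, y) = y + 5 = 5 + y)
(-855 + 1575)*d(31, 25) = (-855 + 1575)*(5 + 25) = 720*30 = 21600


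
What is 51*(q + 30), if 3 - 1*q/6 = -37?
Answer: 13770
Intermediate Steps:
q = 240 (q = 18 - 6*(-37) = 18 + 222 = 240)
51*(q + 30) = 51*(240 + 30) = 51*270 = 13770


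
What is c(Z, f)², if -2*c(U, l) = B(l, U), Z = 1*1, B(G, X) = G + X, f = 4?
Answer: 25/4 ≈ 6.2500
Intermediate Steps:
Z = 1
c(U, l) = -U/2 - l/2 (c(U, l) = -(l + U)/2 = -(U + l)/2 = -U/2 - l/2)
c(Z, f)² = (-½*1 - ½*4)² = (-½ - 2)² = (-5/2)² = 25/4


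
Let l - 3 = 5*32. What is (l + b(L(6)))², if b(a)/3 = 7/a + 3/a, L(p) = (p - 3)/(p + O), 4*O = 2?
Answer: 51984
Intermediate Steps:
O = ½ (O = (¼)*2 = ½ ≈ 0.50000)
L(p) = (-3 + p)/(½ + p) (L(p) = (p - 3)/(p + ½) = (-3 + p)/(½ + p))
l = 163 (l = 3 + 5*32 = 3 + 160 = 163)
b(a) = 30/a (b(a) = 3*(7/a + 3/a) = 3*(10/a) = 30/a)
(l + b(L(6)))² = (163 + 30/((2*(-3 + 6)/(1 + 2*6))))² = (163 + 30/((2*3/(1 + 12))))² = (163 + 30/((2*3/13)))² = (163 + 30/((2*(1/13)*3)))² = (163 + 30/(6/13))² = (163 + 30*(13/6))² = (163 + 65)² = 228² = 51984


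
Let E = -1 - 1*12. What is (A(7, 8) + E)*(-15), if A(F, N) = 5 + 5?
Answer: 45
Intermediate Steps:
E = -13 (E = -1 - 12 = -13)
A(F, N) = 10
(A(7, 8) + E)*(-15) = (10 - 13)*(-15) = -3*(-15) = 45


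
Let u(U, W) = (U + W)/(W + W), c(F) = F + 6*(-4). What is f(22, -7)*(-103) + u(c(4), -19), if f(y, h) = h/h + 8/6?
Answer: -27281/114 ≈ -239.31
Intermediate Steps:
c(F) = -24 + F (c(F) = F - 24 = -24 + F)
u(U, W) = (U + W)/(2*W) (u(U, W) = (U + W)/((2*W)) = (U + W)*(1/(2*W)) = (U + W)/(2*W))
f(y, h) = 7/3 (f(y, h) = 1 + 8*(⅙) = 1 + 4/3 = 7/3)
f(22, -7)*(-103) + u(c(4), -19) = (7/3)*(-103) + (½)*((-24 + 4) - 19)/(-19) = -721/3 + (½)*(-1/19)*(-20 - 19) = -721/3 + (½)*(-1/19)*(-39) = -721/3 + 39/38 = -27281/114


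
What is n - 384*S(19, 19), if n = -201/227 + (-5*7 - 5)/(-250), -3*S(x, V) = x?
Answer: 13797483/5675 ≈ 2431.3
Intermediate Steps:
S(x, V) = -x/3
n = -4117/5675 (n = -201*1/227 + (-35 - 5)*(-1/250) = -201/227 - 40*(-1/250) = -201/227 + 4/25 = -4117/5675 ≈ -0.72546)
n - 384*S(19, 19) = -4117/5675 - (-128)*19 = -4117/5675 - 384*(-19/3) = -4117/5675 + 2432 = 13797483/5675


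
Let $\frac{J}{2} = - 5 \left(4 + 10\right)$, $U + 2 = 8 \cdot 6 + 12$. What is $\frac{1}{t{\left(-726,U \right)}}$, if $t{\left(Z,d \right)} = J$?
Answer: $- \frac{1}{140} \approx -0.0071429$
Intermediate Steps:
$U = 58$ ($U = -2 + \left(8 \cdot 6 + 12\right) = -2 + \left(48 + 12\right) = -2 + 60 = 58$)
$J = -140$ ($J = 2 \left(- 5 \left(4 + 10\right)\right) = 2 \left(\left(-5\right) 14\right) = 2 \left(-70\right) = -140$)
$t{\left(Z,d \right)} = -140$
$\frac{1}{t{\left(-726,U \right)}} = \frac{1}{-140} = - \frac{1}{140}$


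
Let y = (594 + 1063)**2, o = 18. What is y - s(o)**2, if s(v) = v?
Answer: 2745325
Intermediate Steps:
y = 2745649 (y = 1657**2 = 2745649)
y - s(o)**2 = 2745649 - 1*18**2 = 2745649 - 1*324 = 2745649 - 324 = 2745325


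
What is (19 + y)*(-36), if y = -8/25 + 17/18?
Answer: -17662/25 ≈ -706.48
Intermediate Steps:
y = 281/450 (y = -8*1/25 + 17*(1/18) = -8/25 + 17/18 = 281/450 ≈ 0.62444)
(19 + y)*(-36) = (19 + 281/450)*(-36) = (8831/450)*(-36) = -17662/25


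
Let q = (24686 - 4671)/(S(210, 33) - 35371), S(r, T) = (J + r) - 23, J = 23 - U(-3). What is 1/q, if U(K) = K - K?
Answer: -35161/20015 ≈ -1.7567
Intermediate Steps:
U(K) = 0
J = 23 (J = 23 - 1*0 = 23 + 0 = 23)
S(r, T) = r (S(r, T) = (23 + r) - 23 = r)
q = -20015/35161 (q = (24686 - 4671)/(210 - 35371) = 20015/(-35161) = 20015*(-1/35161) = -20015/35161 ≈ -0.56924)
1/q = 1/(-20015/35161) = -35161/20015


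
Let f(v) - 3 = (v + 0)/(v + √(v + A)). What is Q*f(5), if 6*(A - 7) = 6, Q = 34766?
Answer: 1060363/6 - 86915*√13/6 ≈ 1.2450e+5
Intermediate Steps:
A = 8 (A = 7 + (⅙)*6 = 7 + 1 = 8)
f(v) = 3 + v/(v + √(8 + v)) (f(v) = 3 + (v + 0)/(v + √(v + 8)) = 3 + v/(v + √(8 + v)))
Q*f(5) = 34766*((3*√(8 + 5) + 4*5)/(5 + √(8 + 5))) = 34766*((3*√13 + 20)/(5 + √13)) = 34766*((20 + 3*√13)/(5 + √13)) = 34766*(20 + 3*√13)/(5 + √13)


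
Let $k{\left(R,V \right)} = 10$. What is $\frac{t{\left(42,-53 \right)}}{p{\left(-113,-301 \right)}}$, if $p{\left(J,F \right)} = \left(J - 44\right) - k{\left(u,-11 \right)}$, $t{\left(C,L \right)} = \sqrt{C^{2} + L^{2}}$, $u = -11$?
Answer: $- \frac{\sqrt{4573}}{167} \approx -0.40493$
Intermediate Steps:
$p{\left(J,F \right)} = -54 + J$ ($p{\left(J,F \right)} = \left(J - 44\right) - 10 = \left(-44 + J\right) - 10 = -54 + J$)
$\frac{t{\left(42,-53 \right)}}{p{\left(-113,-301 \right)}} = \frac{\sqrt{42^{2} + \left(-53\right)^{2}}}{-54 - 113} = \frac{\sqrt{1764 + 2809}}{-167} = \sqrt{4573} \left(- \frac{1}{167}\right) = - \frac{\sqrt{4573}}{167}$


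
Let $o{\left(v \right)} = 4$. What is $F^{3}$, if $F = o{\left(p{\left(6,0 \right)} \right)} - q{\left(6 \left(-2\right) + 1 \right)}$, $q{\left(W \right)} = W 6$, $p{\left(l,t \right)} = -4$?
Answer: $343000$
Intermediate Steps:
$q{\left(W \right)} = 6 W$
$F = 70$ ($F = 4 - 6 \left(6 \left(-2\right) + 1\right) = 4 - 6 \left(-12 + 1\right) = 4 - 6 \left(-11\right) = 4 - -66 = 4 + 66 = 70$)
$F^{3} = 70^{3} = 343000$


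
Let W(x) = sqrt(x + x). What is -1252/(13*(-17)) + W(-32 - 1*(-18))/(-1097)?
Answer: 1252/221 - 2*I*sqrt(7)/1097 ≈ 5.6652 - 0.0048236*I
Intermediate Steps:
W(x) = sqrt(2)*sqrt(x) (W(x) = sqrt(2*x) = sqrt(2)*sqrt(x))
-1252/(13*(-17)) + W(-32 - 1*(-18))/(-1097) = -1252/(13*(-17)) + (sqrt(2)*sqrt(-32 - 1*(-18)))/(-1097) = -1252/(-221) + (sqrt(2)*sqrt(-32 + 18))*(-1/1097) = -1252*(-1/221) + (sqrt(2)*sqrt(-14))*(-1/1097) = 1252/221 + (sqrt(2)*(I*sqrt(14)))*(-1/1097) = 1252/221 + (2*I*sqrt(7))*(-1/1097) = 1252/221 - 2*I*sqrt(7)/1097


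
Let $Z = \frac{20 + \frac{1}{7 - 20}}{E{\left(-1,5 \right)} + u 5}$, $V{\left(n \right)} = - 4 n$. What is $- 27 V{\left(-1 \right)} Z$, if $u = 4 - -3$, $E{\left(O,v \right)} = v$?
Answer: $- \frac{6993}{130} \approx -53.792$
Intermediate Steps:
$u = 7$ ($u = 4 + 3 = 7$)
$Z = \frac{259}{520}$ ($Z = \frac{20 + \frac{1}{7 - 20}}{5 + 7 \cdot 5} = \frac{20 + \frac{1}{-13}}{5 + 35} = \frac{20 - \frac{1}{13}}{40} = \frac{259}{13} \cdot \frac{1}{40} = \frac{259}{520} \approx 0.49808$)
$- 27 V{\left(-1 \right)} Z = - 27 \left(\left(-4\right) \left(-1\right)\right) \frac{259}{520} = \left(-27\right) 4 \cdot \frac{259}{520} = \left(-108\right) \frac{259}{520} = - \frac{6993}{130}$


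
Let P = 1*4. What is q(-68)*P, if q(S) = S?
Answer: -272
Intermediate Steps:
P = 4
q(-68)*P = -68*4 = -272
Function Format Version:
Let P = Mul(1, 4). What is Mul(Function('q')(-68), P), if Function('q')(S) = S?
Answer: -272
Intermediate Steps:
P = 4
Mul(Function('q')(-68), P) = Mul(-68, 4) = -272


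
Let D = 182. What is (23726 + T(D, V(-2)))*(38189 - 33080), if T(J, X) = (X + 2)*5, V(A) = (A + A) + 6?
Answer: 121318314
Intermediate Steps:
V(A) = 6 + 2*A (V(A) = 2*A + 6 = 6 + 2*A)
T(J, X) = 10 + 5*X (T(J, X) = (2 + X)*5 = 10 + 5*X)
(23726 + T(D, V(-2)))*(38189 - 33080) = (23726 + (10 + 5*(6 + 2*(-2))))*(38189 - 33080) = (23726 + (10 + 5*(6 - 4)))*5109 = (23726 + (10 + 5*2))*5109 = (23726 + (10 + 10))*5109 = (23726 + 20)*5109 = 23746*5109 = 121318314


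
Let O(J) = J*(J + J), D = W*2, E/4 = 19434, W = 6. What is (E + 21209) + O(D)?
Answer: 99233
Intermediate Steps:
E = 77736 (E = 4*19434 = 77736)
D = 12 (D = 6*2 = 12)
O(J) = 2*J² (O(J) = J*(2*J) = 2*J²)
(E + 21209) + O(D) = (77736 + 21209) + 2*12² = 98945 + 2*144 = 98945 + 288 = 99233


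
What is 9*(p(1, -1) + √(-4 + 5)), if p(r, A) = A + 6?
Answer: 54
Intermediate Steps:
p(r, A) = 6 + A
9*(p(1, -1) + √(-4 + 5)) = 9*((6 - 1) + √(-4 + 5)) = 9*(5 + √1) = 9*(5 + 1) = 9*6 = 54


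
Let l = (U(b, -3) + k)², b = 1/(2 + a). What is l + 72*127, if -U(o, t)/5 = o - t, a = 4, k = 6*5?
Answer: 336409/36 ≈ 9344.7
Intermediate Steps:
k = 30
b = ⅙ (b = 1/(2 + 4) = 1/6 = ⅙ ≈ 0.16667)
U(o, t) = -5*o + 5*t (U(o, t) = -5*(o - t) = -5*o + 5*t)
l = 7225/36 (l = ((-5*⅙ + 5*(-3)) + 30)² = ((-⅚ - 15) + 30)² = (-95/6 + 30)² = (85/6)² = 7225/36 ≈ 200.69)
l + 72*127 = 7225/36 + 72*127 = 7225/36 + 9144 = 336409/36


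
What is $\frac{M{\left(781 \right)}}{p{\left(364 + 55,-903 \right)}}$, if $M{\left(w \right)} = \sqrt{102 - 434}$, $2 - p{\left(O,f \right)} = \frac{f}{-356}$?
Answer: $- \frac{712 i \sqrt{83}}{191} \approx - 33.961 i$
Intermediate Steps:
$p{\left(O,f \right)} = 2 + \frac{f}{356}$ ($p{\left(O,f \right)} = 2 - \frac{f}{-356} = 2 - f \left(- \frac{1}{356}\right) = 2 - - \frac{f}{356} = 2 + \frac{f}{356}$)
$M{\left(w \right)} = 2 i \sqrt{83}$ ($M{\left(w \right)} = \sqrt{-332} = 2 i \sqrt{83}$)
$\frac{M{\left(781 \right)}}{p{\left(364 + 55,-903 \right)}} = \frac{2 i \sqrt{83}}{2 + \frac{1}{356} \left(-903\right)} = \frac{2 i \sqrt{83}}{2 - \frac{903}{356}} = \frac{2 i \sqrt{83}}{- \frac{191}{356}} = 2 i \sqrt{83} \left(- \frac{356}{191}\right) = - \frac{712 i \sqrt{83}}{191}$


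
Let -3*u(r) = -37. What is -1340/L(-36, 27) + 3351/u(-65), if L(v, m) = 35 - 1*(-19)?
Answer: 246641/999 ≈ 246.89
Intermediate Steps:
u(r) = 37/3 (u(r) = -⅓*(-37) = 37/3)
L(v, m) = 54 (L(v, m) = 35 + 19 = 54)
-1340/L(-36, 27) + 3351/u(-65) = -1340/54 + 3351/(37/3) = -1340*1/54 + 3351*(3/37) = -670/27 + 10053/37 = 246641/999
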